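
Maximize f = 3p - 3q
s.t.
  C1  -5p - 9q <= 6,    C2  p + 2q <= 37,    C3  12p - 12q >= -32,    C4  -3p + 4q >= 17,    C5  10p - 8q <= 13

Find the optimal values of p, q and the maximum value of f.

At the optimal vertex, p + 2q = 37 and -3p + 4q = 17.
Solving simultaneously gives p = 57/5, q = 64/5.

p = 57/5, q = 64/5, maximum f = -21/5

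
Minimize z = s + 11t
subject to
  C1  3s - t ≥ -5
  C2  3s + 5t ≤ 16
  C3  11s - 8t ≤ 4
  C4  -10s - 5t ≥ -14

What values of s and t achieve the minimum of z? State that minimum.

Vertices and z = s + 11t:
  (-1/2, 7/2) → z = 38
  (-44/13, -67/13) → z = -781/13
  (-2/7, 118/35) → z = 184/5
  (44/45, 38/45) → z = 154/15

The optimum lies where 3s - t = -5 and 11s - 8t = 4.
Solving simultaneously gives s = -44/13, t = -67/13.

s = -44/13, t = -67/13, minimum z = -781/13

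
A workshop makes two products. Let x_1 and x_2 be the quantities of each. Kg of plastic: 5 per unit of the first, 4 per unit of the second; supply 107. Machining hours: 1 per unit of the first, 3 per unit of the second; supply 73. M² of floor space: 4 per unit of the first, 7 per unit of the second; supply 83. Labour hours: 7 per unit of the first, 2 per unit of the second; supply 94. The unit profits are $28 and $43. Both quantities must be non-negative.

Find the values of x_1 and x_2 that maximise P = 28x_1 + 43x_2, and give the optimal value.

x_1 = 12, x_2 = 5, maximum P = 551

Extreme points and P = 28x_1 + 43x_2:
  (0, 0) → P = 0
  (0, 83/7) → P = 3569/7
  (94/7, 0) → P = 376
  (12, 5) → P = 551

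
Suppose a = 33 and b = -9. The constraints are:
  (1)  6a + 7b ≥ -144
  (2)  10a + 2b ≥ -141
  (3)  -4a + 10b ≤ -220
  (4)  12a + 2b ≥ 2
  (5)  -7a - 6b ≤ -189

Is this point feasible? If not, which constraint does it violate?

Constraint (5): -7a - 6b = -177, which is not ≤ -189. All other constraints are satisfied.

not feasible — violates (5)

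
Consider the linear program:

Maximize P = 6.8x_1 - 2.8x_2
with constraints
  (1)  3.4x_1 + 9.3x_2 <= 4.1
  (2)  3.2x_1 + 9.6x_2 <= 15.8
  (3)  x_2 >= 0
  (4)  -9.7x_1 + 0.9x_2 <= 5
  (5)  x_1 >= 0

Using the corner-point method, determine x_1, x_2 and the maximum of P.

Feasible corners and P = 6.8x_1 - 2.8x_2:
  (41/34, 0) → P = 41/5
  (0, 41/93) → P = -574/465
  (0, 0) → P = 0

The binding constraints are 3.4x_1 + 9.3x_2 = 4.1 and x_2 = 0.
Solving simultaneously gives x_1 = 41/34, x_2 = 0.

x_1 = 41/34, x_2 = 0, maximum P = 41/5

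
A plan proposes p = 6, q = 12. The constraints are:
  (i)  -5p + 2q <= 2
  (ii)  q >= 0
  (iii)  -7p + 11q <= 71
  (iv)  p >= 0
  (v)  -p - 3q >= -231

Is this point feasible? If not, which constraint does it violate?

not feasible — violates (iii)

Constraint (iii): -7p + 11q = 90, which is not ≤ 71. All other constraints are satisfied.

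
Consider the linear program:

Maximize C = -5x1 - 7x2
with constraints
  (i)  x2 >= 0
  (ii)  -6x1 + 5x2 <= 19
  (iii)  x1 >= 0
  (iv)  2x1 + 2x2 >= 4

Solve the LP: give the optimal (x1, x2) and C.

Feasible corners and C = -5x1 - 7x2:
  (2, 0) → C = -10
  (0, 19/5) → C = -133/5
  (0, 2) → C = -14
The feasible region is unbounded (it extends along (5, 6), (1, 0)), but C strictly decreases along every unbounded feasible direction, so there is no improving ray and the maximum is attained at a vertex.

At the optimal vertex, x2 = 0 and 2x1 + 2x2 = 4.
Solving simultaneously gives x1 = 2, x2 = 0.

x1 = 2, x2 = 0, maximum C = -10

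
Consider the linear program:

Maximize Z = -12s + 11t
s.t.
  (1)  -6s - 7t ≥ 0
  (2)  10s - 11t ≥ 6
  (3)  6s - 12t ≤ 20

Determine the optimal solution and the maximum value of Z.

Corner points and Z = -12s + 11t:
  (21/68, -9/34) → Z = -225/34
  (70/57, -20/19) → Z = -500/19
  (-74/27, -82/27) → Z = -14/27

The optimum lies where 10s - 11t = 6 and 6s - 12t = 20.
Solving simultaneously gives s = -74/27, t = -82/27.

s = -74/27, t = -82/27, maximum Z = -14/27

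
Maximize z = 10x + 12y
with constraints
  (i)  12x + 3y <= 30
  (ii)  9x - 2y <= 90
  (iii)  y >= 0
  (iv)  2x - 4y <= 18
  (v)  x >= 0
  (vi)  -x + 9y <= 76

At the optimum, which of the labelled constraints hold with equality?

Extreme points and z = 10x + 12y:
  (5/2, 0) → z = 25
  (14/37, 314/37) → z = 3908/37
  (0, 0) → z = 0
  (0, 76/9) → z = 304/3

The maximum is at (14/37, 314/37). Substituting into each constraint, equality holds for (i) and (vi); the remaining constraints have slack.

(i) and (vi)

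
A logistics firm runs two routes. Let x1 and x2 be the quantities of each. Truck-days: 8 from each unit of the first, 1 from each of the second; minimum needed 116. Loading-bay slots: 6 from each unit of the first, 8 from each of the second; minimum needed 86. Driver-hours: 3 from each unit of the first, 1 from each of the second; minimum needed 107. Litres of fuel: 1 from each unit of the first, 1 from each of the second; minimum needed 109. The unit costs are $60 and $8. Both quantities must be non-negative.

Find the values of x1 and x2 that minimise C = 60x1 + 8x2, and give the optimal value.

x1 = 1, x2 = 108, minimum C = 924

Vertices and C = 60x1 + 8x2:
  (0, 116) → C = 928
  (109, 0) → C = 6540
  (1, 108) → C = 924
The feasible region is unbounded (it extends along (0, 1), (1, 0)), but C strictly increases along every unbounded feasible direction, so there is no improving ray and the minimum is attained at a vertex.

The binding constraints are 8x1 + x2 = 116 and x1 + x2 = 109.
Solving simultaneously gives x1 = 1, x2 = 108.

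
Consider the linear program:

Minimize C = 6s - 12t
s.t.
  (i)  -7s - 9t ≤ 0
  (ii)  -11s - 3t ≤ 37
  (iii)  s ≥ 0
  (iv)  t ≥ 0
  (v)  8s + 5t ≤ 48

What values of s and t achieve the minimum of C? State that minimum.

Feasible corners and C = 6s - 12t:
  (0, 0) → C = 0
  (0, 48/5) → C = -576/5
  (6, 0) → C = 36

s = 0, t = 48/5, minimum C = -576/5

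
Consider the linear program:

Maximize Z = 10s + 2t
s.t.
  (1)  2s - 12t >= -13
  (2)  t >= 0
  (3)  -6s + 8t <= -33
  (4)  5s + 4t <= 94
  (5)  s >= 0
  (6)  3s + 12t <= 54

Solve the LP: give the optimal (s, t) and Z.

s = 18, t = 0, maximum Z = 180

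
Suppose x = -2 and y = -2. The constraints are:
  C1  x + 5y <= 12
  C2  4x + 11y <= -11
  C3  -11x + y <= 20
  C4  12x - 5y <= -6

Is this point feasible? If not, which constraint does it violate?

feasible

C1: -12 ≤ 12 ✓
C2: -30 ≤ -11 ✓
C3: 20 ≤ 20 ✓
C4: -14 ≤ -6 ✓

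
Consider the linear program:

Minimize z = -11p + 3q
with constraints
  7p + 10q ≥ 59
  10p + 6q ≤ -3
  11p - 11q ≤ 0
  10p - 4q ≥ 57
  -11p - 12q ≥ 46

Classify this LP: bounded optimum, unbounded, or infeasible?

infeasible

The boundaries 7p + 10q = 59 and -11p - 12q = 46 meet at (-584/13, 971/26), but that point violates 10p - 4q ≥ 57. Every candidate vertex is excluded by some other constraint, so the feasible region is empty.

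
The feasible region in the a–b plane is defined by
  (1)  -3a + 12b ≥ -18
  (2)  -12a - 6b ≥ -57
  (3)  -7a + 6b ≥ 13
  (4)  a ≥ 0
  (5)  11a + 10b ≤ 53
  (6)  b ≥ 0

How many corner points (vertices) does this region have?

3

Pairwise boundary intersections that survive every other constraint:
  (0, 13/6)
  (47/34, 257/68)
  (0, 53/10)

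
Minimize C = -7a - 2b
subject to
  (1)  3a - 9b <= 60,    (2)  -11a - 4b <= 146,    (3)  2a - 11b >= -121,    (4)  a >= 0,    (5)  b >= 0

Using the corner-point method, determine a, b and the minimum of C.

a = 583/5, b = 161/5, minimum C = -4403/5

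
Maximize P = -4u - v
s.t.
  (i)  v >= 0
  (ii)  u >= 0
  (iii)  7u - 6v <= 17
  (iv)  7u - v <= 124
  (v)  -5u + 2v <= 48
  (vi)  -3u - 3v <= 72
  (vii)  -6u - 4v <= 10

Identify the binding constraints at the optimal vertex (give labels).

(i) and (ii)

Extreme points and P = -4u - v:
  (0, 0) → P = 0
  (17/7, 0) → P = -68/7
  (0, 24) → P = -24
  (727/35, 107/5) → P = -3657/35
  (296/9, 956/9) → P = -2140/9

The maximum is at (0, 0). Substituting into each constraint, equality holds for (i) and (ii); the remaining constraints have slack.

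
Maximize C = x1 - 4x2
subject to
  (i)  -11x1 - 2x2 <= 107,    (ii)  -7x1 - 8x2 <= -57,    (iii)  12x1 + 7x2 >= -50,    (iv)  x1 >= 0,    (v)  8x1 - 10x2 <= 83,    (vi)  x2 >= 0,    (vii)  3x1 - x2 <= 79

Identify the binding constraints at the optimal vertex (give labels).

(v) and (vi)

Vertices and C = x1 - 4x2:
  (0, 57/8) → C = -57/2
  (57/7, 0) → C = 57/7
  (83/8, 0) → C = 83/8
  (707/22, 383/22) → C = -75/2
The feasible region is unbounded (it extends along (0, 1), (1, 3)), but C strictly decreases along every unbounded feasible direction, so there is no improving ray and the maximum is attained at a vertex.

The maximum is at (83/8, 0). Substituting into each constraint, equality holds for (v) and (vi); the remaining constraints have slack.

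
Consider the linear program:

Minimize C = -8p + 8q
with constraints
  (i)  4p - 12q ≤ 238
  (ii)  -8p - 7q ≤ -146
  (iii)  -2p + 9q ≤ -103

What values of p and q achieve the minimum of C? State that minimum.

At the optimal vertex, 4p - 12q = 238 and -2p + 9q = -103.
Solving simultaneously gives p = 151/2, q = 16/3.

p = 151/2, q = 16/3, minimum C = -1684/3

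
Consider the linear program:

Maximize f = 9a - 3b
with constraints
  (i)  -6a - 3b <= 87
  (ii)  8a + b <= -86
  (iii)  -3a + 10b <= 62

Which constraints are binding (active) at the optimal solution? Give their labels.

Vertices and f = 9a - 3b:
  (-19/2, -10) → f = -111/2
  (-352/23, 37/23) → f = -3279/23
  (-922/83, 238/83) → f = -9012/83

The maximum is at (-19/2, -10). Substituting into each constraint, equality holds for (i) and (ii); the remaining constraints have slack.

(i) and (ii)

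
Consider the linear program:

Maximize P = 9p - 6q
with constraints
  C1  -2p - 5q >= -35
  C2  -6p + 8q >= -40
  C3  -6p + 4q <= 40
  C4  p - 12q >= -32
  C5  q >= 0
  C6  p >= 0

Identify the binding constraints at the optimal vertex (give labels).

C1 and C2

Vertices and P = 9p - 6q:
  (240/23, 65/23) → P = 1770/23
  (260/29, 99/29) → P = 1746/29
  (20/3, 0) → P = 60
  (0, 8/3) → P = -16
  (0, 0) → P = 0

The maximum is at (240/23, 65/23). Substituting into each constraint, equality holds for C1 and C2; the remaining constraints have slack.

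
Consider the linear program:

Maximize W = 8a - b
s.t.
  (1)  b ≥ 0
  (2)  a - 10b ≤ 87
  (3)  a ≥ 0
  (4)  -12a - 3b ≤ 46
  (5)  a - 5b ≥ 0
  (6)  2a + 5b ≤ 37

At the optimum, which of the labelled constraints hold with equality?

(1) and (6)

Feasible corners and W = 8a - b:
  (0, 0) → W = 0
  (37/2, 0) → W = 148
  (37/3, 37/15) → W = 481/5

The maximum is at (37/2, 0). Substituting into each constraint, equality holds for (1) and (6); the remaining constraints have slack.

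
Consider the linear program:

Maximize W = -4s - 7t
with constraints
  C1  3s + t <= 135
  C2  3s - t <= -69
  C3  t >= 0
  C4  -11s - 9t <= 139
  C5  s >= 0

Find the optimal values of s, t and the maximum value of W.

s = 0, t = 69, maximum W = -483

Vertices and W = -4s - 7t:
  (11, 102) → W = -758
  (0, 135) → W = -945
  (0, 69) → W = -483

The binding constraints are 3s - t = -69 and s = 0.
Solving simultaneously gives s = 0, t = 69.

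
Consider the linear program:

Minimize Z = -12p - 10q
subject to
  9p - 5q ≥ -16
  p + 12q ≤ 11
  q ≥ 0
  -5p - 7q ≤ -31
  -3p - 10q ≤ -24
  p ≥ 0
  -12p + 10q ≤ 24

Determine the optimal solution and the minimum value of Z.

p = 11, q = 0, minimum Z = -132

Feasible corners and Z = -12p - 10q:
  (11, 0) → Z = -132
  (89/13, 9/26) → Z = -1113/13
  (8, 0) → Z = -96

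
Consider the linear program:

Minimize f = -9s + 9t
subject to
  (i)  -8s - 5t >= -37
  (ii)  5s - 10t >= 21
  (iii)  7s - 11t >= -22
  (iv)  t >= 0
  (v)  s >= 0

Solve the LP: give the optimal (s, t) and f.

Extreme points and f = -9s + 9t:
  (95/21, 17/105) → f = -1374/35
  (37/8, 0) → f = -333/8
  (21/5, 0) → f = -189/5

The optimum lies where -8s - 5t = -37 and t = 0.
Solving simultaneously gives s = 37/8, t = 0.

s = 37/8, t = 0, minimum f = -333/8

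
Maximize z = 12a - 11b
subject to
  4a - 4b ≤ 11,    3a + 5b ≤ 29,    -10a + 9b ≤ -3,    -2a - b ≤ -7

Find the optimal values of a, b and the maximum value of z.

a = 171/32, b = 83/32, maximum z = 1139/32

Vertices and z = 12a - 11b:
  (171/32, 83/32) → z = 1139/32
  (13/4, 1/2) → z = 67/2
  (276/77, 281/77) → z = 221/77
  (33/14, 16/7) → z = 22/7

The optimum lies where 4a - 4b = 11 and 3a + 5b = 29.
Solving simultaneously gives a = 171/32, b = 83/32.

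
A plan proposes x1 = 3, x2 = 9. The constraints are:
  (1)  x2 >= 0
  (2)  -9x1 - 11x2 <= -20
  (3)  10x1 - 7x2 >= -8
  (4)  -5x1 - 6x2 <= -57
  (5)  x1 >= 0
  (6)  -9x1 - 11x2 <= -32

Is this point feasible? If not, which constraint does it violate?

Constraint (3): 10x1 - 7x2 = -33, which is not ≥ -8. All other constraints are satisfied.

not feasible — violates (3)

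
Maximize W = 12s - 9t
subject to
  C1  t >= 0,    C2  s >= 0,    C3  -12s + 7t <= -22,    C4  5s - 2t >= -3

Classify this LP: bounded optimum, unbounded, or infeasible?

unbounded

From the feasible point (11/6, 0), moving in the direction (1, 0) keeps every constraint satisfied while W increases without bound.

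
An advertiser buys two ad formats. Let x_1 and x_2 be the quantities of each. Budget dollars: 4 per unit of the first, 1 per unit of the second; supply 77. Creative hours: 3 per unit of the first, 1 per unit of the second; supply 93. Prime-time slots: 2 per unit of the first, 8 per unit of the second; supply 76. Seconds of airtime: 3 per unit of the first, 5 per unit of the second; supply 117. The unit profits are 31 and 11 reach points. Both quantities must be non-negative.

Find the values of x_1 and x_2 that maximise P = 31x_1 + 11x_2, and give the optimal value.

Extreme points and P = 31x_1 + 11x_2:
  (0, 0) → P = 0
  (0, 19/2) → P = 209/2
  (77/4, 0) → P = 2387/4
  (18, 5) → P = 613

At the optimal vertex, 4x_1 + x_2 = 77 and 2x_1 + 8x_2 = 76.
Solving simultaneously gives x_1 = 18, x_2 = 5.

x_1 = 18, x_2 = 5, maximum P = 613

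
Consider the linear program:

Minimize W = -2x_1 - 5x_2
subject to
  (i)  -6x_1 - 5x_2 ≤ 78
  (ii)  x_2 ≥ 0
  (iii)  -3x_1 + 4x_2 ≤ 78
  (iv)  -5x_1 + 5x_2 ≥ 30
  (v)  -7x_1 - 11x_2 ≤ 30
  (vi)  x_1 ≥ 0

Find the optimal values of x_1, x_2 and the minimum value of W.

x_1 = 54, x_2 = 60, minimum W = -408

Feasible corners and W = -2x_1 - 5x_2:
  (54, 60) → W = -408
  (0, 39/2) → W = -195/2
  (0, 6) → W = -30

The optimum lies where -3x_1 + 4x_2 = 78 and -5x_1 + 5x_2 = 30.
Solving simultaneously gives x_1 = 54, x_2 = 60.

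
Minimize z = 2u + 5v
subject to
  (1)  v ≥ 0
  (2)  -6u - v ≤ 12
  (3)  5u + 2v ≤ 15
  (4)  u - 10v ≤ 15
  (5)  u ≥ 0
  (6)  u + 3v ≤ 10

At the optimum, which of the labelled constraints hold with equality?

(1) and (5)

Corner points and z = 2u + 5v:
  (3, 0) → z = 6
  (0, 0) → z = 0
  (25/13, 35/13) → z = 225/13
  (0, 10/3) → z = 50/3

The minimum is at (0, 0). Substituting into each constraint, equality holds for (1) and (5); the remaining constraints have slack.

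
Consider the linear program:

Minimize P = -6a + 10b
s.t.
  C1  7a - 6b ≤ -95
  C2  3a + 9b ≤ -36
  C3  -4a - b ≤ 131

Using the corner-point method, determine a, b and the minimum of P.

Feasible corners and P = -6a + 10b:
  (-119/9, 11/27) → P = 2252/27
  (-881/31, -537/31) → P = -84/31
  (-381/11, 83/11) → P = 3116/11

The optimum lies where 7a - 6b = -95 and -4a - b = 131.
Solving simultaneously gives a = -881/31, b = -537/31.

a = -881/31, b = -537/31, minimum P = -84/31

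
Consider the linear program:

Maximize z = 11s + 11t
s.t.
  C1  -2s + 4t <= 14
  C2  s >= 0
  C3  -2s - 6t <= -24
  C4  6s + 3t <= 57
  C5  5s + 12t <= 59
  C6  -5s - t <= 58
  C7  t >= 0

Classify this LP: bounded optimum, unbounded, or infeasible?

Feasible corners and z = 11s + 11t:
  (3/5, 19/5) → z = 242/5
  (17/11, 47/11) → z = 64
  (9, 1) → z = 110
  (169/19, 23/19) → z = 2112/19
The feasible region has finitely many vertices and no improving ray; the maximum is 2112/19 at (169/19, 23/19).

bounded optimum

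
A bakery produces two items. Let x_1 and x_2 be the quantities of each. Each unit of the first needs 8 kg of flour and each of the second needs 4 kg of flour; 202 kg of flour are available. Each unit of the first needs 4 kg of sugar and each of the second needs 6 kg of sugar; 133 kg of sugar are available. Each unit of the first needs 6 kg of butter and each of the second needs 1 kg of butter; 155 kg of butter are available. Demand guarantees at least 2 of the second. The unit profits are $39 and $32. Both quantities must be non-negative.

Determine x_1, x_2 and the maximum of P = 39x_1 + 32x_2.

x_1 = 85/4, x_2 = 8, maximum P = 4339/4

Corner points and P = 39x_1 + 32x_2:
  (0, 133/6) → P = 2128/3
  (0, 2) → P = 64
  (85/4, 8) → P = 4339/4
  (97/4, 2) → P = 4039/4

At the optimal vertex, 8x_1 + 4x_2 = 202 and 4x_1 + 6x_2 = 133.
Solving simultaneously gives x_1 = 85/4, x_2 = 8.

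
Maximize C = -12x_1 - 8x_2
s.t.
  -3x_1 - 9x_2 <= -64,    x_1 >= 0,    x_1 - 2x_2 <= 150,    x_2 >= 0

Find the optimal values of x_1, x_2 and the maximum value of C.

Extreme points and C = -12x_1 - 8x_2:
  (0, 64/9) → C = -512/9
  (64/3, 0) → C = -256
  (150, 0) → C = -1800
The feasible region is unbounded (it extends along (0, 1), (2, 1)), but C strictly decreases along every unbounded feasible direction, so there is no improving ray and the maximum is attained at a vertex.

At the optimal vertex, -3x_1 - 9x_2 = -64 and x_1 = 0.
Solving simultaneously gives x_1 = 0, x_2 = 64/9.

x_1 = 0, x_2 = 64/9, maximum C = -512/9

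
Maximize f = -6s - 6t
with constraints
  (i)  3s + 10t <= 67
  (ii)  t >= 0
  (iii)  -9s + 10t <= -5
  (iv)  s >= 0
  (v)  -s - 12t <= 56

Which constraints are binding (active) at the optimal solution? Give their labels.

Vertices and f = -6s - 6t:
  (67/3, 0) → f = -134
  (6, 49/10) → f = -327/5
  (5/9, 0) → f = -10/3

The maximum is at (5/9, 0). Substituting into each constraint, equality holds for (ii) and (iii); the remaining constraints have slack.

(ii) and (iii)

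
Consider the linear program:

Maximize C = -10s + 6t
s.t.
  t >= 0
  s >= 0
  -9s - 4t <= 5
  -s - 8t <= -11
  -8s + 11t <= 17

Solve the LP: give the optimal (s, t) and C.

s = 0, t = 17/11, maximum C = 102/11

Feasible corners and C = -10s + 6t:
  (11, 0) → C = -110
  (0, 11/8) → C = 33/4
  (0, 17/11) → C = 102/11
The feasible region is unbounded (it extends along (1, 0), (11, 8)), but C strictly decreases along every unbounded feasible direction, so there is no improving ray and the maximum is attained at a vertex.

At the optimal vertex, s = 0 and -8s + 11t = 17.
Solving simultaneously gives s = 0, t = 17/11.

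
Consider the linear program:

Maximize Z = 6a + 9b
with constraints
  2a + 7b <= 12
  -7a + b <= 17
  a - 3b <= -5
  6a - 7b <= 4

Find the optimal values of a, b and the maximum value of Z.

Corner points and Z = 6a + 9b:
  (-107/51, 118/51) → Z = 140/17
  (1/13, 22/13) → Z = 204/13
  (-23/10, 9/10) → Z = -57/10

a = 1/13, b = 22/13, maximum Z = 204/13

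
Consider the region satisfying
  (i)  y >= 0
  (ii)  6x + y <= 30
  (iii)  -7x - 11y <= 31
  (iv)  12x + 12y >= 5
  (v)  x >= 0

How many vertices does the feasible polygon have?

4

Intersecting each pair of boundary lines and keeping only the points that satisfy every inequality leaves:
  (5, 0)
  (5/12, 0)
  (0, 30)
  (0, 5/12)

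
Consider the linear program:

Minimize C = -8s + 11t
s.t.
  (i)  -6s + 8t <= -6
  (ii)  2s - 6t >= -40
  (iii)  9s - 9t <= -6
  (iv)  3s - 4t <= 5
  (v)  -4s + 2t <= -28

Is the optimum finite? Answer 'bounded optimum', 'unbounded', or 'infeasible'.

infeasible

The boundaries -6s + 8t = -6 and 2s - 6t = -40 meet at (89/5, 63/5), but that point violates 9s - 9t ≤ -6. Every candidate vertex is excluded by some other constraint, so the feasible region is empty.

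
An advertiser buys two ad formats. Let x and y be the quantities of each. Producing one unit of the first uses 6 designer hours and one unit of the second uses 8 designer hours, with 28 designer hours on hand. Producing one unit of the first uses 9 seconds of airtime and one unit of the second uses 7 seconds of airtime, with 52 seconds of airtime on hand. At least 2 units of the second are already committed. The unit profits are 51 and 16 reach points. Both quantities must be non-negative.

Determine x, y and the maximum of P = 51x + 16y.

x = 2, y = 2, maximum P = 134

Vertices and P = 51x + 16y:
  (0, 7/2) → P = 56
  (0, 2) → P = 32
  (2, 2) → P = 134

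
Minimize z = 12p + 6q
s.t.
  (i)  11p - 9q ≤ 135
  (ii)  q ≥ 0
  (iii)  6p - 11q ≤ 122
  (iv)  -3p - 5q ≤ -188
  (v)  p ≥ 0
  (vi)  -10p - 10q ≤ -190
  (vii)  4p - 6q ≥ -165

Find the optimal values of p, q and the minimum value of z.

p = 303/38, q = 1247/38, minimum z = 5559/19

Corner points and z = 12p + 6q:
  (2367/82, 1663/82) → z = 19191/41
  (153/2, 157/2) → z = 1389
  (303/38, 1247/38) → z = 5559/19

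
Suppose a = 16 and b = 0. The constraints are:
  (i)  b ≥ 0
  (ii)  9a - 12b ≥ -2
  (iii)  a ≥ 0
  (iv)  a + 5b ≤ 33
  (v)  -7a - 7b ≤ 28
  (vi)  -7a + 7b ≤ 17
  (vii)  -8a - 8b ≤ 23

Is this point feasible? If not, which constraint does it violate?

feasible

(i): 0 ≥ 0 ✓
(ii): 144 ≥ -2 ✓
(iii): 16 ≥ 0 ✓
(iv): 16 ≤ 33 ✓
(v): -112 ≤ 28 ✓
(vi): -112 ≤ 17 ✓
(vii): -128 ≤ 23 ✓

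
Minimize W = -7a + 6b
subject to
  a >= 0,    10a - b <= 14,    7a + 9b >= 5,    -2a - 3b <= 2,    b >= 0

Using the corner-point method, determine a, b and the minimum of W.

Vertices and W = -7a + 6b:
  (0, 5/9) → W = 10/3
  (7/5, 0) → W = -49/5
  (5/7, 0) → W = -5
The feasible region is unbounded (it extends along (0, 1), (1, 10)), but W strictly increases along every unbounded feasible direction, so there is no improving ray and the minimum is attained at a vertex.

a = 7/5, b = 0, minimum W = -49/5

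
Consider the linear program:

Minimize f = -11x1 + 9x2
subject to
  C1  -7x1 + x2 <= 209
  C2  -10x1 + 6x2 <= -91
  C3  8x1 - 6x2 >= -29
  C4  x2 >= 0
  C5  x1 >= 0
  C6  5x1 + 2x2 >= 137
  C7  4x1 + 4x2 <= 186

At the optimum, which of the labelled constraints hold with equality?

Extreme points and f = -11x1 + 9x2:
  (502/25, 183/10) → f = -2809/50
  (185/8, 187/8) → f = -44
  (137/5, 0) → f = -1507/5
  (93/2, 0) → f = -1023/2

The minimum is at (93/2, 0). Substituting into each constraint, equality holds for C4 and C7; the remaining constraints have slack.

C4 and C7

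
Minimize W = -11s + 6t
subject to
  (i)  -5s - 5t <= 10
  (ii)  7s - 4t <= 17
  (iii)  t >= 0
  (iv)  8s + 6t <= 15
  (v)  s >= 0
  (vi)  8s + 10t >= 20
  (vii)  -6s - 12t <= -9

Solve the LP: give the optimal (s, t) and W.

Vertices and W = -11s + 6t:
  (0, 5/2) → W = 15
  (15/16, 5/4) → W = -45/16
  (0, 2) → W = 12

At the optimal vertex, 8s + 6t = 15 and 8s + 10t = 20.
Solving simultaneously gives s = 15/16, t = 5/4.

s = 15/16, t = 5/4, minimum W = -45/16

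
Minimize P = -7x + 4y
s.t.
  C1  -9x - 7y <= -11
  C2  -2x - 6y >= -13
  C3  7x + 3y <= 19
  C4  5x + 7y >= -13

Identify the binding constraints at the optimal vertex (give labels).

Feasible corners and P = -7x + 4y:
  (-5/8, 19/8) → P = 111/8
  (50/11, -47/11) → P = -538/11
  (25/12, 53/36) → P = -313/36

The minimum is at (50/11, -47/11). Substituting into each constraint, equality holds for C1 and C3; the remaining constraints have slack.

C1 and C3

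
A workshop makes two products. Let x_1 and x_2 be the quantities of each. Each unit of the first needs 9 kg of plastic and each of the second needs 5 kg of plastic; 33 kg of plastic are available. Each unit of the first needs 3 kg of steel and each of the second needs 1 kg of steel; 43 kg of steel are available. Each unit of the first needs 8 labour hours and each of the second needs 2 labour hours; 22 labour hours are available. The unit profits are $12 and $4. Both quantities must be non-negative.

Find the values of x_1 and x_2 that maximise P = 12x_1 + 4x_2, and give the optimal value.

Vertices and P = 12x_1 + 4x_2:
  (0, 0) → P = 0
  (0, 33/5) → P = 132/5
  (11/4, 0) → P = 33
  (2, 3) → P = 36

x_1 = 2, x_2 = 3, maximum P = 36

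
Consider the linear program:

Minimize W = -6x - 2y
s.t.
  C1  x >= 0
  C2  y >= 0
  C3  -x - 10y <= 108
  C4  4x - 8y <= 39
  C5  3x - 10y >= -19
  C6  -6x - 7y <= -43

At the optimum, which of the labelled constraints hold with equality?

C4 and C5

Feasible corners and W = -6x - 2y:
  (39/4, 0) → W = -117/2
  (43/6, 0) → W = -43
  (271/8, 193/16) → W = -1819/8
  (11/3, 3) → W = -28

The minimum is at (271/8, 193/16). Substituting into each constraint, equality holds for C4 and C5; the remaining constraints have slack.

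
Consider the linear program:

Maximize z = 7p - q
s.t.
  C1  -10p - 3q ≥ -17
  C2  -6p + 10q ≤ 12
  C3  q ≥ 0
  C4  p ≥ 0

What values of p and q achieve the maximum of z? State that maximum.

p = 17/10, q = 0, maximum z = 119/10

Corner points and z = 7p - q:
  (67/59, 111/59) → z = 358/59
  (17/10, 0) → z = 119/10
  (0, 6/5) → z = -6/5
  (0, 0) → z = 0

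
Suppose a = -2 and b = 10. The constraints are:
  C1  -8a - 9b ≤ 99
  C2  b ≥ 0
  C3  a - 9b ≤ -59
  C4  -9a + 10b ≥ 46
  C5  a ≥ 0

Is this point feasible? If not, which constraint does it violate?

not feasible — violates C5

Constraint C5: a = -2, which is not ≥ 0. All other constraints are satisfied.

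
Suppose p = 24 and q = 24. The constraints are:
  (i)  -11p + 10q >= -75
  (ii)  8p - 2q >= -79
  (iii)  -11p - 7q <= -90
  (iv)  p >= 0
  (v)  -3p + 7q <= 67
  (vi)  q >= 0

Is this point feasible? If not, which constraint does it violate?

Constraint (v): -3p + 7q = 96, which is not ≤ 67. All other constraints are satisfied.

not feasible — violates (v)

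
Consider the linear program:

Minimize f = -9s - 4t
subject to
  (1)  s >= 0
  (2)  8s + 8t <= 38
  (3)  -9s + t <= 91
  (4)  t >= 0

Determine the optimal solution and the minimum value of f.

Extreme points and f = -9s - 4t:
  (0, 19/4) → f = -19
  (0, 0) → f = 0
  (19/4, 0) → f = -171/4

s = 19/4, t = 0, minimum f = -171/4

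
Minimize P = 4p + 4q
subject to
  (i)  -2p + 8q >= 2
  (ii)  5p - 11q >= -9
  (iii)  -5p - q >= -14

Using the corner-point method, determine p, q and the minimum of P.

Feasible corners and P = 4p + 4q:
  (-25/9, -4/9) → P = -116/9
  (55/21, 19/21) → P = 296/21
  (29/12, 23/12) → P = 52/3

At the optimal vertex, -2p + 8q = 2 and 5p - 11q = -9.
Solving simultaneously gives p = -25/9, q = -4/9.

p = -25/9, q = -4/9, minimum P = -116/9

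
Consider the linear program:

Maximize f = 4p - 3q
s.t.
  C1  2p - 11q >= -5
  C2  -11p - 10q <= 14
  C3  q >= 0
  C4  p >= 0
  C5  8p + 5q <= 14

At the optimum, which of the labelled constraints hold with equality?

Extreme points and f = 4p - 3q:
  (0, 5/11) → f = -15/11
  (129/98, 34/49) → f = 156/49
  (0, 0) → f = 0
  (7/4, 0) → f = 7

The maximum is at (7/4, 0). Substituting into each constraint, equality holds for C3 and C5; the remaining constraints have slack.

C3 and C5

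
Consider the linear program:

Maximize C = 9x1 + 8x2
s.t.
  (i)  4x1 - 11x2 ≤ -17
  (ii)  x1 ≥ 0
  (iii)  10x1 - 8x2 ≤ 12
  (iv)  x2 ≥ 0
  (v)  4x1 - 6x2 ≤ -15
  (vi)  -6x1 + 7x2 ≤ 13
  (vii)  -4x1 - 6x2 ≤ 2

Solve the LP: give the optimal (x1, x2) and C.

Extreme points and C = 9x1 + 8x2:
  (48/7, 99/14) → C = 828/7
  (94/11, 101/11) → C = 1654/11
  (27/8, 19/4) → C = 547/8

At the optimal vertex, 10x1 - 8x2 = 12 and -6x1 + 7x2 = 13.
Solving simultaneously gives x1 = 94/11, x2 = 101/11.

x1 = 94/11, x2 = 101/11, maximum C = 1654/11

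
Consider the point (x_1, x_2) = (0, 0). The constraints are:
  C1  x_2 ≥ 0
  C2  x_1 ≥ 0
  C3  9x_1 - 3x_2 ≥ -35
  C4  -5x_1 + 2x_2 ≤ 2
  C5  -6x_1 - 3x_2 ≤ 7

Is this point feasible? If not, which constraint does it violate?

feasible

C1: 0 ≥ 0 ✓
C2: 0 ≥ 0 ✓
C3: 0 ≥ -35 ✓
C4: 0 ≤ 2 ✓
C5: 0 ≤ 7 ✓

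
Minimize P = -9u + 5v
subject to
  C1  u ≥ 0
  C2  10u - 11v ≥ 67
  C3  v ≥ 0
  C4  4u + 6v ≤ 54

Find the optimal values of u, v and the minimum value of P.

u = 27/2, v = 0, minimum P = -243/2

Feasible corners and P = -9u + 5v:
  (67/10, 0) → P = -603/10
  (249/26, 34/13) → P = -1901/26
  (27/2, 0) → P = -243/2

At the optimal vertex, v = 0 and 4u + 6v = 54.
Solving simultaneously gives u = 27/2, v = 0.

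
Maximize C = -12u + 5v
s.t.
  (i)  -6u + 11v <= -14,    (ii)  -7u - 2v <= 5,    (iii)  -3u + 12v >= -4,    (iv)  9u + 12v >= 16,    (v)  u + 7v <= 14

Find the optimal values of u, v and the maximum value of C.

u = 124/39, v = 6/13, maximum C = -466/13

Corner points and C = -12u + 5v:
  (124/39, 6/13) → C = -466/13
  (252/53, 70/53) → C = -2674/53
  (196/33, 38/33) → C = -2162/33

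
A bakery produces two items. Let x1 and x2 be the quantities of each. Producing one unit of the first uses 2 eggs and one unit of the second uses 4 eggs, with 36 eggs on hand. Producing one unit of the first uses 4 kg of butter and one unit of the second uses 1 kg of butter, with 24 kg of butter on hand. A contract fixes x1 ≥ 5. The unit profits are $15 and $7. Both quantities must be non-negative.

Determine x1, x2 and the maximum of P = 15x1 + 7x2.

x1 = 5, x2 = 4, maximum P = 103

Corner points and P = 15x1 + 7x2:
  (6, 0) → P = 90
  (5, 0) → P = 75
  (5, 4) → P = 103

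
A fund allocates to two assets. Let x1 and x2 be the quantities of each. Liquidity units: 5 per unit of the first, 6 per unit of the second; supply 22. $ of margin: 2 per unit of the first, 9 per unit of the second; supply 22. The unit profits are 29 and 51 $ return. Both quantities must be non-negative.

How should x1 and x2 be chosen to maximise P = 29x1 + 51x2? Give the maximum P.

Feasible corners and P = 29x1 + 51x2:
  (0, 0) → P = 0
  (0, 22/9) → P = 374/3
  (22/5, 0) → P = 638/5
  (2, 2) → P = 160

The binding constraints are 5x1 + 6x2 = 22 and 2x1 + 9x2 = 22.
Solving simultaneously gives x1 = 2, x2 = 2.

x1 = 2, x2 = 2, maximum P = 160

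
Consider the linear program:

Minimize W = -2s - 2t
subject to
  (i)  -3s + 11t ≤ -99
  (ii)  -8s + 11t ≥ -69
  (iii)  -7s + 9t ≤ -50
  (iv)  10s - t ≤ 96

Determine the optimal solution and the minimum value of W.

Feasible corners and W = -2s - 2t:
  (-6, -117/11) → W = 366/11
  (-341/50, -543/50) → W = 884/25
  (-71/5, -83/5) → W = 308/5

s = -6, t = -117/11, minimum W = 366/11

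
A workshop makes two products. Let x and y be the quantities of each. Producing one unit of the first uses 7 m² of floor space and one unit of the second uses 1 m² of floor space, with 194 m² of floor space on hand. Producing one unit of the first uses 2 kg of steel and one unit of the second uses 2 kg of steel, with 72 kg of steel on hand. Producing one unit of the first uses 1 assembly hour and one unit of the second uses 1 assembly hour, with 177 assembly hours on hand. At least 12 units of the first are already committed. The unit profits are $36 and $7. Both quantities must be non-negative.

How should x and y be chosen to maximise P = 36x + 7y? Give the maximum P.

Extreme points and P = 36x + 7y:
  (194/7, 0) → P = 6984/7
  (12, 0) → P = 432
  (79/3, 29/3) → P = 3047/3
  (12, 24) → P = 600

x = 79/3, y = 29/3, maximum P = 3047/3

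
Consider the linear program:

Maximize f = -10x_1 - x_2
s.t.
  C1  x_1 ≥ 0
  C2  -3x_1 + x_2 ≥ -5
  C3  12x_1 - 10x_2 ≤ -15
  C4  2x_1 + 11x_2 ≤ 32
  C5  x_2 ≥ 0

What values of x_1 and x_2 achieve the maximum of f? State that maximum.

Vertices and f = -10x_1 - x_2:
  (0, 3/2) → f = -3/2
  (0, 32/11) → f = -32/11
  (155/152, 207/76) → f = -491/38

The binding constraints are x_1 = 0 and 12x_1 - 10x_2 = -15.
Solving simultaneously gives x_1 = 0, x_2 = 3/2.

x_1 = 0, x_2 = 3/2, maximum f = -3/2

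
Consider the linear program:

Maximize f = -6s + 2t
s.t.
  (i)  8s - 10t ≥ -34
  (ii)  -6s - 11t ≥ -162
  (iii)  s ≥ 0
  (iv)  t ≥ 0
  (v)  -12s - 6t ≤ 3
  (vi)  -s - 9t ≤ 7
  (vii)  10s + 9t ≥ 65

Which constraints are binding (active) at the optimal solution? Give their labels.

(i) and (vii)

Corner points and f = -6s + 2t:
  (623/74, 375/37) → f = -1119/37
  (2, 5) → f = -2
  (27, 0) → f = -162
  (13/2, 0) → f = -39

The maximum is at (2, 5). Substituting into each constraint, equality holds for (i) and (vii); the remaining constraints have slack.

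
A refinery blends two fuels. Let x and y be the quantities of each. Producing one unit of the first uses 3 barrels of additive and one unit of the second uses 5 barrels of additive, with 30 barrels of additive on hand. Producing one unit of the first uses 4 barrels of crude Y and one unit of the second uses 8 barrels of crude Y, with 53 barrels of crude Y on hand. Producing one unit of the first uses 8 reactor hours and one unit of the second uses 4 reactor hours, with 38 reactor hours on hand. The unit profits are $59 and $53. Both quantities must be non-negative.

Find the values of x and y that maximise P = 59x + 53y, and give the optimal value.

Feasible corners and P = 59x + 53y:
  (0, 0) → P = 0
  (0, 6) → P = 318
  (19/4, 0) → P = 1121/4
  (5/2, 9/2) → P = 386

The optimum lies where 3x + 5y = 30 and 8x + 4y = 38.
Solving simultaneously gives x = 5/2, y = 9/2.

x = 5/2, y = 9/2, maximum P = 386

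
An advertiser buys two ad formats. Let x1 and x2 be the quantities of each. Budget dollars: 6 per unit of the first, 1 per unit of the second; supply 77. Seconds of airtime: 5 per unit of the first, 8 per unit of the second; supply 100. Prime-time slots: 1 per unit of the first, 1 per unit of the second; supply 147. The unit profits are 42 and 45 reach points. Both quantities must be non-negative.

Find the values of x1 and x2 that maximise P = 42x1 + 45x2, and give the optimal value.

Corner points and P = 42x1 + 45x2:
  (0, 0) → P = 0
  (0, 25/2) → P = 1125/2
  (77/6, 0) → P = 539
  (12, 5) → P = 729

x1 = 12, x2 = 5, maximum P = 729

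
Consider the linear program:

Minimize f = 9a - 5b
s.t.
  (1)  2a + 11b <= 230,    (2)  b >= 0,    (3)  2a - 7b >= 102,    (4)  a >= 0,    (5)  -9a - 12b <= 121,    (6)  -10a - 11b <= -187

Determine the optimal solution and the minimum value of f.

Vertices and f = 9a - 5b:
  (115, 0) → f = 1035
  (683/9, 64/9) → f = 5827/9
  (51, 0) → f = 459

At the optimal vertex, b = 0 and 2a - 7b = 102.
Solving simultaneously gives a = 51, b = 0.

a = 51, b = 0, minimum f = 459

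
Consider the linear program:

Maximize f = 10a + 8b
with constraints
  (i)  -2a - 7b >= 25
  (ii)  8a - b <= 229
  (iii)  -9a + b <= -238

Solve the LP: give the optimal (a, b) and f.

Vertices and f = 10a + 8b:
  (789/29, -329/29) → f = 5258/29
  (1641/65, -701/65) → f = 10802/65
  (9, -157) → f = -1166

a = 789/29, b = -329/29, maximum f = 5258/29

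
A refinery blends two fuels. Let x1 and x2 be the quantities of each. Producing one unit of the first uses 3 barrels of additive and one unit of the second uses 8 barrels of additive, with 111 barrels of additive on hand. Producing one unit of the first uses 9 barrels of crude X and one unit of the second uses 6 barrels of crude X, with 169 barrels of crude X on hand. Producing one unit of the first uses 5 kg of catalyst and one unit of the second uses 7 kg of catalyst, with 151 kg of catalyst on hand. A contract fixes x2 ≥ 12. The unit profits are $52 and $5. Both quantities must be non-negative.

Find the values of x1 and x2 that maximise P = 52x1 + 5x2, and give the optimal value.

x1 = 5, x2 = 12, maximum P = 320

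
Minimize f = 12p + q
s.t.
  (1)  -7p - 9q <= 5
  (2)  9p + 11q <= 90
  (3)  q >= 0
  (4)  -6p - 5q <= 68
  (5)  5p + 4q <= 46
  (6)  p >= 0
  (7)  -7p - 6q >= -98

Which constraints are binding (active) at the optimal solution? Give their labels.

Corner points and f = 12p + q:
  (146/19, 36/19) → f = 1788/19
  (0, 90/11) → f = 90/11
  (46/5, 0) → f = 552/5
  (0, 0) → f = 0

The minimum is at (0, 0). Substituting into each constraint, equality holds for (3) and (6); the remaining constraints have slack.

(3) and (6)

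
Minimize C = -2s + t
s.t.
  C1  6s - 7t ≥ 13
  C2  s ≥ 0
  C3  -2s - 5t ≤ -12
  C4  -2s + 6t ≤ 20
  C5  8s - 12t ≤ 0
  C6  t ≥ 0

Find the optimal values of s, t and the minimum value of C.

s = 10, t = 20/3, minimum C = -40/3

Extreme points and C = -2s + t:
  (109/11, 73/11) → C = -145/11
  (39/4, 13/2) → C = -13
  (10, 20/3) → C = -40/3

The optimum lies where -2s + 6t = 20 and 8s - 12t = 0.
Solving simultaneously gives s = 10, t = 20/3.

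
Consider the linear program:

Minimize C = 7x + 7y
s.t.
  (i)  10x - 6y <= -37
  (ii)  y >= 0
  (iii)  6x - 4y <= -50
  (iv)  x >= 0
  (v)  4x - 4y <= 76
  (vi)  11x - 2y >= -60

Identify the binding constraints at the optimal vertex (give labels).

(iii) and (iv)

Extreme points and C = 7x + 7y:
  (38, 139/2) → C = 1505/2
  (0, 25/2) → C = 175/2
  (0, 30) → C = 210
The feasible region is unbounded (it extends along (3, 5), (2, 11)), but C strictly increases along every unbounded feasible direction, so there is no improving ray and the minimum is attained at a vertex.

The minimum is at (0, 25/2). Substituting into each constraint, equality holds for (iii) and (iv); the remaining constraints have slack.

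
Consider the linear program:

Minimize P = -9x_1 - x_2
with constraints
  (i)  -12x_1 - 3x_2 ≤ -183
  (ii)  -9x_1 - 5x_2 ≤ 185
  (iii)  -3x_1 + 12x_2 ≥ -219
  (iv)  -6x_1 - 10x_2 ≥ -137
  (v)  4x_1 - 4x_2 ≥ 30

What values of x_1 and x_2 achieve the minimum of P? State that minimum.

x_1 = 639/17, x_2 = -301/34, minimum P = -11201/34

Corner points and P = -9x_1 - x_2:
  (317/17, -231/17) → P = -2622/17
  (473/34, 91/17) → P = -4439/34
  (639/17, -301/34) → P = -11201/34

At the optimal vertex, -3x_1 + 12x_2 = -219 and -6x_1 - 10x_2 = -137.
Solving simultaneously gives x_1 = 639/17, x_2 = -301/34.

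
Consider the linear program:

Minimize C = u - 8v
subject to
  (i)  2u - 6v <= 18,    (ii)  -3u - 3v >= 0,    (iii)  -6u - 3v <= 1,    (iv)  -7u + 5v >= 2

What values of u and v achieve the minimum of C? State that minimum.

u = -1/3, v = 1/3, minimum C = -3

Feasible corners and C = u - 8v:
  (-1/3, 1/3) → C = -3
  (-1/6, 1/6) → C = -3/2
  (-11/51, 5/51) → C = -1

The binding constraints are -3u - 3v = 0 and -6u - 3v = 1.
Solving simultaneously gives u = -1/3, v = 1/3.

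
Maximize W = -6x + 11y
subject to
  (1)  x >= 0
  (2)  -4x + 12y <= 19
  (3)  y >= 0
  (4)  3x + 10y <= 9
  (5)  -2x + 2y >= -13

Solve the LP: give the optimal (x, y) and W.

x = 0, y = 9/10, maximum W = 99/10

Extreme points and W = -6x + 11y:
  (0, 0) → W = 0
  (0, 9/10) → W = 99/10
  (3, 0) → W = -18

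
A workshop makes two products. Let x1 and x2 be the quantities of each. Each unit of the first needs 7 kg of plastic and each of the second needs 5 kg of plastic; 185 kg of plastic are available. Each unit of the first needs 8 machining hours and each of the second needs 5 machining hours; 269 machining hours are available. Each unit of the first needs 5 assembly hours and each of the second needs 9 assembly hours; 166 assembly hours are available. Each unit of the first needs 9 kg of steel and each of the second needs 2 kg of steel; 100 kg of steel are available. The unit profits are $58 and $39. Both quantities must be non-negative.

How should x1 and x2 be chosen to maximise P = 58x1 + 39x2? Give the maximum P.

x1 = 8, x2 = 14, maximum P = 1010

Extreme points and P = 58x1 + 39x2:
  (0, 0) → P = 0
  (0, 166/9) → P = 2158/3
  (100/9, 0) → P = 5800/9
  (8, 14) → P = 1010

The binding constraints are 5x1 + 9x2 = 166 and 9x1 + 2x2 = 100.
Solving simultaneously gives x1 = 8, x2 = 14.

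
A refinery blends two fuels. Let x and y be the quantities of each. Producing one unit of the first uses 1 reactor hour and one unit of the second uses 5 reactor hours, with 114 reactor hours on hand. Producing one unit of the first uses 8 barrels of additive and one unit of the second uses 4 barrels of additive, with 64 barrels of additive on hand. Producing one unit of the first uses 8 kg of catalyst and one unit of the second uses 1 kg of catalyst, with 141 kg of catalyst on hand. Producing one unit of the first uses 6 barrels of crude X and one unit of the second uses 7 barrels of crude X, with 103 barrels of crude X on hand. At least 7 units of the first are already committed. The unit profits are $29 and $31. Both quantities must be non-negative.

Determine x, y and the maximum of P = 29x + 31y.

x = 7, y = 2, maximum P = 265

Corner points and P = 29x + 31y:
  (8, 0) → P = 232
  (7, 0) → P = 203
  (7, 2) → P = 265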